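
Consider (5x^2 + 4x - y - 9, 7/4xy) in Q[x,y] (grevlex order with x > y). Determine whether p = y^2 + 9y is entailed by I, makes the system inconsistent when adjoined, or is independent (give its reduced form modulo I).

y^2 + 9y lies in I (it reduces to 0).

First compute the reduced Gröbner basis of I by Buchberger's algorithm.
f_1 = 5x^2 + 4x - y - 9, LT = x^2.
f_2 = 7/4xy, LT = xy.

S(f_1,f_2): lcm = x^2y. S = 4/5xy - 1/5y^2 - 9/5y.
  leading term xy: subtract (16/35)·f_2 from 4/5xy - 1/5y^2 - 9/5y → -1/5y^2 - 9/5y
  leading term y^2: no divisor's leading term divides it; move -1/5y^2 to the remainder.
  leading term y: no divisor's leading term divides it; move -9/5y to the remainder.
  remainder -1/5y^2 - 9/5y ≠ 0; add h_3 = -1/5y^2 - 9/5y to the basis.

The other S-polynomials (S(f_1,h_3), S(f_2,h_3)) all reduce to 0 modulo the current basis, so we have a Gröbner basis.
Inter-reduce: drop elements whose leading term is divisible by another's, tail-reduce, and make monic.
Reduced Gröbner basis: {x^2 + 4/5x - 1/5y - 9/5, xy, y^2 + 9y}.
Label its elements g_1 = x^2 + 4/5x - 1/5y - 9/5, g_2 = xy, g_3 = y^2 + 9y.

Reduce p = y^2 + 9y modulo G:
  leading term y^2: subtract (1)·g_3 from y^2 + 9y → 0
  normal form = 0.
Since the normal form is 0, p ∈ I.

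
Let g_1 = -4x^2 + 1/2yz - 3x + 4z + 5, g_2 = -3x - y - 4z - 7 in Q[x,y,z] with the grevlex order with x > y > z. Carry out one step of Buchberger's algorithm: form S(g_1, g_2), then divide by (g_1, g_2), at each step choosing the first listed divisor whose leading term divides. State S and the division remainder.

S(g_1, g_2) = -1/3xy - 4/3xz - 1/8yz - 19/12x - z - 5/4; remainder on division = 1/9y^2 + 55/72yz + 16/9z^2 + 47/36y + 38/9z + 22/9.

lcm(LM(g_1), LM(g_2)) = x^2.
S = (lcm/LT(g_1))·g_1 − (lcm/LT(g_2))·g_2 = -1/3xy - 4/3xz - 1/8yz - 19/12x - z - 5/4.
Reduce S modulo (g_1, g_2) in that order:
  leading term xy: subtract (1/9y)·g_2 from -1/3xy - 4/3xz - 1/8yz - 19/12x - z - 5/4 → 1/9y^2 - 4/3xz + 23/72yz - 19/12x + 7/9y - z - 5/4
  leading term y^2: no divisor's leading term divides it; move 1/9y^2 to the remainder.
  leading term xz: subtract (4/9z)·g_2 from -4/3xz + 23/72yz - 19/12x + 7/9y - z - 5/4 → 55/72yz + 16/9z^2 - 19/12x + 7/9y + 19/9z - 5/4
  leading term yz: no divisor's leading term divides it; move 55/72yz to the remainder.
  leading term z^2: no divisor's leading term divides it; move 16/9z^2 to the remainder.
  leading term x: subtract (19/36)·g_2 from -19/12x + 7/9y + 19/9z - 5/4 → 47/36y + 38/9z + 22/9
  leading term y: no divisor's leading term divides it; move 47/36y to the remainder.
  leading term z: no divisor's leading term divides it; move 38/9z to the remainder.
  leading term 1: no divisor's leading term divides it; move 22/9 to the remainder.
The remainder 1/9y^2 + 55/72yz + 16/9z^2 + 47/36y + 38/9z + 22/9 is nonzero, so it would be added as the next basis element.
This is the inner loop of Buchberger's algorithm — each nonzero remainder becomes a new basis element.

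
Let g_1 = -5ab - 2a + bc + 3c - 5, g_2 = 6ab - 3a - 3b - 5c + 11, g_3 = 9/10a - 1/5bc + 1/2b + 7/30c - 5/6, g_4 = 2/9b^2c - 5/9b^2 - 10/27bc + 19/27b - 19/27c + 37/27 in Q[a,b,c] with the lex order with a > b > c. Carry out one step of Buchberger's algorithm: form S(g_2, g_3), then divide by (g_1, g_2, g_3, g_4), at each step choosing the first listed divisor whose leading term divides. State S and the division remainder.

lcm(LM(g_2), LM(g_3)) = ab.
S = (lcm/LT(g_2))·g_2 − (lcm/LT(g_3))·g_3 = -1/2a + 2/9b^2c - 5/9b^2 - 7/27bc + 23/54b - 5/6c + 11/6.
Reduce S modulo (g_1, g_2, g_3, g_4) in that order:
  leading term a: subtract (-5/9)·g_3 from -1/2a + 2/9b^2c - 5/9b^2 - 7/27bc + 23/54b - 5/6c + 11/6 → 2/9b^2c - 5/9b^2 - 10/27bc + 19/27b - 19/27c + 37/27
  leading term b^2c: subtract (1)·g_4 from 2/9b^2c - 5/9b^2 - 10/27bc + 19/27b - 19/27c + 37/27 → 0
The remainder is 0, so this S-polynomial contributes no new basis element.

S(g_2, g_3) = -1/2a + 2/9b^2c - 5/9b^2 - 7/27bc + 23/54b - 5/6c + 11/6; remainder on division = 0.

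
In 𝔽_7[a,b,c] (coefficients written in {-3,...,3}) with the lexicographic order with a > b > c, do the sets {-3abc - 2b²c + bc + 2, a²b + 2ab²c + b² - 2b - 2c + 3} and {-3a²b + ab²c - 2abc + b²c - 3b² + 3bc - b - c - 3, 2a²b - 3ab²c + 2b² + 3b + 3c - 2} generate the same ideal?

Two ideals are equal iff their reduced Gröbner bases coincide (the reduced basis is unique for a fixed ordering).
Buchberger on the first generating set:
f_1 = -3abc - 2b²c + bc + 2, LT = abc.
f_2 = a²b + 2ab²c + b² - 2b - 2c + 3, LT = a²b.

S(f_1,f_2): lcm = a²bc. S = -2ab²c² + 3ab²c + 2abc - 3a - b²c + 2bc + 2c² - 3c.
  leading term ab²c²: subtract (3bc)·f_1 from -2ab²c² + 3ab²c + 2abc - 3a - b²c + 2bc + 2c² - 3c → 3ab²c + 2abc - 3a - b³c² - 3b²c² - b²c + 3bc + 2c² - 3c
  leading term ab²c: subtract (-b)·f_1 from 3ab²c + 2abc - 3a - b³c² - 3b²c² - b²c + 3bc + 2c² - 3c → 2abc - 3a - b³c² - 2b³c - 3b²c² + 3bc + 2b + 2c² - 3c
  leading term abc: subtract (-3)·f_1 from 2abc - 3a - b³c² - 2b³c - 3b²c² + 3bc + 2b + 2c² - 3c → -3a - b³c² - 2b³c - 3b²c² + b²c - bc + 2b + 2c² - 3c - 1
  leading term a: no divisor's leading term divides it; move -3a to the remainder.
  leading term b³c²: no divisor's leading term divides it; move -b³c² to the remainder.
  leading term b³c: no divisor's leading term divides it; move -2b³c to the remainder.
  leading term b²c²: no divisor's leading term divides it; move -3b²c² to the remainder.
  leading term b²c: no divisor's leading term divides it; move b²c to the remainder.
  leading term bc: no divisor's leading term divides it; move -bc to the remainder.
  leading term b: no divisor's leading term divides it; move 2b to the remainder.
  leading term c²: no divisor's leading term divides it; move 2c² to the remainder.
  leading term c: no divisor's leading term divides it; move -3c to the remainder.
  leading term 1: no divisor's leading term divides it; move -1 to the remainder.
  remainder -3a - b³c² - 2b³c - 3b²c² + b²c - bc + 2b + 2c² - 3c - 1 ≠ 0; add g_3 = -3a - b³c² - 2b³c - 3b²c² + b²c - bc + 2b + 2c² - 3c - 1 to the basis.

S(f_1,g_3): lcm = abc. S = 2b⁴c³ - 3b⁴c² - b³c³ - 2b³c² + 2b²c² - b²c + 3bc³ - bc² - 3bc - 3.
  leading term b⁴c³: no divisor's leading term divides it; move 2b⁴c³ to the remainder.
  leading term b⁴c²: no divisor's leading term divides it; move -3b⁴c² to the remainder.
  leading term b³c³: no divisor's leading term divides it; move -b³c³ to the remainder.
  leading term b³c²: no divisor's leading term divides it; move -2b³c² to the remainder.
  leading term b²c²: no divisor's leading term divides it; move 2b²c² to the remainder.
  leading term b²c: no divisor's leading term divides it; move -b²c to the remainder.
  leading term bc³: no divisor's leading term divides it; move 3bc³ to the remainder.
  leading term bc²: no divisor's leading term divides it; move -bc² to the remainder.
  leading term bc: no divisor's leading term divides it; move -3bc to the remainder.
  leading term 1: no divisor's leading term divides it; move -3 to the remainder.
  remainder 2b⁴c³ - 3b⁴c² - b³c³ - 2b³c² + 2b²c² - b²c + 3bc³ - bc² - 3bc - 3 ≠ 0; add g_4 = 2b⁴c³ - 3b⁴c² - b³c³ - 2b³c² + 2b²c² - b²c + 3bc³ - bc² - 3bc - 3 to the basis.

The other S-polynomials (S(f_2,g_3), S(f_1,g_4), S(f_2,g_4), S(g_3,g_4)) all reduce to 0 modulo the current basis, so we have a Gröbner basis.
Inter-reduce: drop elements whose leading term is divisible by another's, tail-reduce, and make monic.
Reduced Gröbner basis: {a - 2b³c² + 3b³c + b²c² + 2b²c - 2bc - 3b - 3c² + c - 2, b⁴c³ + 2b⁴c² + 3b³c³ - b³c² + b²c² + 3b²c - 2bc³ + 3bc² + 2bc + 2}.

Buchberger on the second generating set:
h_1 = -3a²b + ab²c - 2abc + b²c - 3b² + 3bc - b - c - 3, LT = a²b.
h_2 = 2a²b - 3ab²c + 2b² + 3b + 3c - 2, LT = a²b.

S(h_1,h_2): lcm = a²b. S = 3abc + 2b²c - bc + 2.
  leading term abc: no divisor's leading term divides it; move 3abc to the remainder.
  leading term b²c: no divisor's leading term divides it; move 2b²c to the remainder.
  leading term bc: no divisor's leading term divides it; move -bc to the remainder.
  leading term 1: no divisor's leading term divides it; move 2 to the remainder.
  remainder 3abc + 2b²c - bc + 2 ≠ 0; add k_3 = 3abc + 2b²c - bc + 2 to the basis.

S(h_1,k_3): lcm = a²bc. S = 2ab²c² - 3ab²c + 3abc² - 2abc - 3a + 2b²c² + b²c - bc² - 2bc - 2c² + c.
  leading term ab²c²: subtract (3bc)·k_3 from 2ab²c² - 3ab²c + 3abc² - 2abc - 3a + 2b²c² + b²c - bc² - 2bc - 2c² + c → -3ab²c + 3abc² - 2abc - 3a + b³c² - 2b²c² + b²c - bc² - bc - 2c² + c
  leading term ab²c: subtract (-b)·k_3 from -3ab²c + 3abc² - 2abc - 3a + b³c² - 2b²c² + b²c - bc² - bc - 2c² + c → 3abc² - 2abc - 3a + b³c² + 2b³c - 2b²c² - bc² - bc + 2b - 2c² + c
  leading term abc²: subtract (c)·k_3 from 3abc² - 2abc - 3a + b³c² + 2b³c - 2b²c² - bc² - bc + 2b - 2c² + c → -2abc - 3a + b³c² + 2b³c + 3b²c² - bc + 2b - 2c² - c
  leading term abc: subtract (-3)·k_3 from -2abc - 3a + b³c² + 2b³c + 3b²c² - bc + 2b - 2c² - c → -3a + b³c² + 2b³c + 3b²c² - b²c + 3bc + 2b - 2c² - c - 1
  leading term a: no divisor's leading term divides it; move -3a to the remainder.
  leading term b³c²: no divisor's leading term divides it; move b³c² to the remainder.
  leading term b³c: no divisor's leading term divides it; move 2b³c to the remainder.
  leading term b²c²: no divisor's leading term divides it; move 3b²c² to the remainder.
  leading term b²c: no divisor's leading term divides it; move -b²c to the remainder.
  leading term bc: no divisor's leading term divides it; move 3bc to the remainder.
  leading term b: no divisor's leading term divides it; move 2b to the remainder.
  leading term c²: no divisor's leading term divides it; move -2c² to the remainder.
  leading term c: no divisor's leading term divides it; move -c to the remainder.
  leading term 1: no divisor's leading term divides it; move -1 to the remainder.
  remainder -3a + b³c² + 2b³c + 3b²c² - b²c + 3bc + 2b - 2c² - c - 1 ≠ 0; add k_4 = -3a + b³c² + 2b³c + 3b²c² - b²c + 3bc + 2b - 2c² - c - 1 to the basis.

S(k_3,k_4): lcm = abc. S = -2b⁴c³ + 3b⁴c² + b³c³ + 2b³c² + b²c² - b²c - 3bc³ + 2bc² - 3bc + 3.
  leading term b⁴c³: no divisor's leading term divides it; move -2b⁴c³ to the remainder.
  leading term b⁴c²: no divisor's leading term divides it; move 3b⁴c² to the remainder.
  leading term b³c³: no divisor's leading term divides it; move b³c³ to the remainder.
  leading term b³c²: no divisor's leading term divides it; move 2b³c² to the remainder.
  leading term b²c²: no divisor's leading term divides it; move b²c² to the remainder.
  leading term b²c: no divisor's leading term divides it; move -b²c to the remainder.
  leading term bc³: no divisor's leading term divides it; move -3bc³ to the remainder.
  leading term bc²: no divisor's leading term divides it; move 2bc² to the remainder.
  leading term bc: no divisor's leading term divides it; move -3bc to the remainder.
  leading term 1: no divisor's leading term divides it; move 3 to the remainder.
  remainder -2b⁴c³ + 3b⁴c² + b³c³ + 2b³c² + b²c² - b²c - 3bc³ + 2bc² - 3bc + 3 ≠ 0; add k_5 = -2b⁴c³ + 3b⁴c² + b³c³ + 2b³c² + b²c² - b²c - 3bc³ + 2bc² - 3bc + 3 to the basis.

The other S-polynomials (S(h_2,k_3), S(h_1,k_4), S(h_2,k_4), S(h_1,k_5), S(h_2,k_5), S(k_3,k_5), S(k_4,k_5)) all reduce to 0 modulo the current basis, so we have a Gröbner basis.
Inter-reduce: drop elements whose leading term is divisible by another's, tail-reduce, and make monic.
Reduced Gröbner basis: {a + 2b³c² - 3b³c - b²c² - 2b²c - bc - 3b + 3c² - 2c - 2, b⁴c³ + 2b⁴c² + 3b³c³ - b³c² + 3b²c² - 3b²c - 2bc³ - bc² - 2bc + 2}.

Since the reduced bases disagree, the two ideals are not the same.
The same test decides containment: I ⊆ J iff every generator of I reduces to 0 modulo a Gröbner basis of J.

No, the ideals differ.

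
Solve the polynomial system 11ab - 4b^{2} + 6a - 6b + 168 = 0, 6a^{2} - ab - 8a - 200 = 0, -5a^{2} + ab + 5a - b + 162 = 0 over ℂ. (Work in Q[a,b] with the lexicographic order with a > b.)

Compute a lex Gröbner basis by Buchberger's algorithm.
f_1 = 11ab + 6a - 4b^{2} - 6b + 168, LT = ab.
f_2 = 6a^{2} - ab - 8a - 200, LT = a^{2}.
f_3 = -5a^{2} + ab + 5a - b + 162, LT = a^{2}.

S(f_1,f_2): lcm = a^{2}b. S = \tfrac{6}{11}a^{2} - \tfrac{13}{66}ab^{2} + \tfrac{26}{33}ab + \tfrac{168}{11}a + \tfrac{100}{3}b.
  reduce S modulo (f_1, f_2, f_3):
  remainder \tfrac{20580}{1331}a - \tfrac{26}{363}b^{3} + \tfrac{1003}{3993}b^{2} + \tfrac{147260}{3993}b + \tfrac{4152}{1331} ≠ 0; add h_4 = \tfrac{20580}{1331}a - \tfrac{26}{363}b^{3} + \tfrac{1003}{3993}b^{2} + \tfrac{147260}{3993}b + \tfrac{4152}{1331} to the basis.

S(f_1,f_3): lcm = a^{2}b. S = \tfrac{6}{11}a^{2} - \tfrac{9}{55}ab^{2} + \tfrac{5}{11}ab + \tfrac{168}{11}a - \tfrac{1}{5}b^{2} + \tfrac{162}{5}b.
  reduce S modulo (f_1, f_2, f_3, h_4):
  remainder \tfrac{1004}{77175}b^{3} - \tfrac{24137}{77175}b^{2} - \tfrac{32282}{15435}b + \tfrac{45704}{8575} ≠ 0; add h_5 = \tfrac{1004}{77175}b^{3} - \tfrac{24137}{77175}b^{2} - \tfrac{32282}{15435}b + \tfrac{45704}{8575} to the basis.

S(f_2,f_3): lcm = a^{2}. S = \tfrac{1}{30}ab - \tfrac{1}{3}a - \tfrac{1}{5}b - \tfrac{14}{15}.
  reduce S modulo (f_1, f_2, f_3, h_4, h_5):
  remainder -\tfrac{107}{5020}b^{2} + \tfrac{991}{2510}b - \tfrac{884}{1255} ≠ 0; add h_6 = -\tfrac{107}{5020}b^{2} + \tfrac{991}{2510}b - \tfrac{884}{1255} to the basis.

S(f_1,h_4): lcm = ab. S = \tfrac{6}{11}a + \tfrac{143}{30870}b^{4} - \tfrac{1003}{61740}b^{3} - \tfrac{93341}{33957}b^{2} - \tfrac{14096}{18865}b + \tfrac{168}{11}.
  reduce S modulo (f_1, f_2, f_3, h_4, h_5, h_6):
  remainder \tfrac{3856545}{214856}b - \tfrac{3856545}{107428} ≠ 0; add h_7 = \tfrac{3856545}{214856}b - \tfrac{3856545}{107428} to the basis.

The other S-polynomials (S(f_2,h_4), S(f_3,h_4), S(f_1,h_5), S(f_2,h_5), S(f_3,h_5), S(h_4,h_5), S(f_1,h_6), S(f_2,h_6), S(f_3,h_6), S(h_4,h_6), S(h_5,h_6), S(f_1,h_7), S(f_2,h_7), S(f_3,h_7), S(h_4,h_7), S(h_5,h_7), S(h_6,h_7)) all reduce to 0 modulo the current basis, so we have a Gröbner basis.
Inter-reduce: drop elements whose leading term is divisible by another's, tail-reduce, and make monic.
Reduced Gröbner basis: {a + 5, b - 2}.

A lex Gröbner basis eliminates variables successively. Here b - 2 depends only on b, with roots {2}; lifting each root through the earlier basis elements recovers the full solutions.
  b = 2: the earlier basis element becomes a + 5 = 0, giving a = -5 — point (-5, 2).
Zero-dimensionality of the ideal guarantees finitely many solutions over ℂ.

{(-5, 2)}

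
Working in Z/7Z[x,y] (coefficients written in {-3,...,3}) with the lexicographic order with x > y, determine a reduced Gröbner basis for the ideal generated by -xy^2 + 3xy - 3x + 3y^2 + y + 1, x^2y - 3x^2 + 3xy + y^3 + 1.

This is the nonlinear analogue of row-reducing a linear system.

f_1 = -xy^2 + 3xy - 3x + 3y^2 + y + 1, LT = xy^2.
f_2 = x^2y - 3x^2 + 3xy + y^3 + 1, LT = x^2y.

S(f_1,f_2): lcm = x^2y^2. S = 3x^2 + xy^2 - xy - x - y^4 - y.
  leading term x^2: no divisor's leading term divides it; move 3x^2 to the remainder.
  leading term xy^2: subtract (-1)·f_1 from xy^2 - xy - x - y^4 - y → 2xy + 3x - y^4 + 3y^2 + 1
  leading term xy: no divisor's leading term divides it; move 2xy to the remainder.
  leading term x: no divisor's leading term divides it; move 3x to the remainder.
  leading term y^4: no divisor's leading term divides it; move -y^4 to the remainder.
  leading term y^2: no divisor's leading term divides it; move 3y^2 to the remainder.
  leading term 1: no divisor's leading term divides it; move 1 to the remainder.
  remainder 3x^2 + 2xy + 3x - y^4 + 3y^2 + 1 ≠ 0; add g_3 = 3x^2 + 2xy + 3x - y^4 + 3y^2 + 1 to the basis.

S(f_1,g_3): lcm = x^2y^2. S = -3x^2y + 3x^2 - 3xy^3 + 3xy^2 - xy - x - 2y^6 - y^4 + 2y^2.
  leading term x^2y: subtract (-3)·f_2 from -3x^2y + 3x^2 - 3xy^3 + 3xy^2 - xy - x - 2y^6 - y^4 + 2y^2 → x^2 - 3xy^3 + 3xy^2 + xy - x - 2y^6 - y^4 + 3y^3 + 2y^2 + 3
  leading term x^2: subtract (-2)·g_3 from x^2 - 3xy^3 + 3xy^2 + xy - x - 2y^6 - y^4 + 3y^3 + 2y^2 + 3 → -3xy^3 + 3xy^2 - 2xy - 2x - 2y^6 - 3y^4 + 3y^3 + y^2 - 2
  leading term xy^3: subtract (3y)·f_1 from -3xy^3 + 3xy^2 - 2xy - 2x - 2y^6 - 3y^4 + 3y^3 + y^2 - 2 → xy^2 - 2x - 2y^6 - 3y^4 + y^3 - 2y^2 - 3y - 2
  leading term xy^2: subtract (-1)·f_1 from xy^2 - 2x - 2y^6 - 3y^4 + y^3 - 2y^2 - 3y - 2 → 3xy + 2x - 2y^6 - 3y^4 + y^3 + y^2 - 2y - 1
  leading term xy: no divisor's leading term divides it; move 3xy to the remainder.
  leading term x: no divisor's leading term divides it; move 2x to the remainder.
  leading term y^6: no divisor's leading term divides it; move -2y^6 to the remainder.
  leading term y^4: no divisor's leading term divides it; move -3y^4 to the remainder.
  leading term y^3: no divisor's leading term divides it; move y^3 to the remainder.
  leading term y^2: no divisor's leading term divides it; move y^2 to the remainder.
  leading term y: no divisor's leading term divides it; move -2y to the remainder.
  leading term 1: no divisor's leading term divides it; move -1 to the remainder.
  remainder 3xy + 2x - 2y^6 - 3y^4 + y^3 + y^2 - 2y - 1 ≠ 0; add g_4 = 3xy + 2x - 2y^6 - 3y^4 + y^3 + y^2 - 2y - 1 to the basis.

S(f_2,g_3): lcm = x^2y. S = -3x^2 - 3xy^2 + 2xy - 2y^5 + 2y + 1.
  leading term x^2: subtract (-1)·g_3 from -3x^2 - 3xy^2 + 2xy - 2y^5 + 2y + 1 → -3xy^2 - 3xy + 3x - 2y^5 - y^4 + 3y^2 + 2y + 2
  leading term xy^2: subtract (3)·f_1 from -3xy^2 - 3xy + 3x - 2y^5 - y^4 + 3y^2 + 2y + 2 → 2xy - 2x - 2y^5 - y^4 + y^2 - y - 1
  leading term xy: subtract (3)·g_4 from 2xy - 2x - 2y^5 - y^4 + y^2 - y - 1 → -x - y^6 - 2y^5 + y^4 - 3y^3 - 2y^2 - 2y + 2
  leading term x: no divisor's leading term divides it; move -x to the remainder.
  leading term y^6: no divisor's leading term divides it; move -y^6 to the remainder.
  leading term y^5: no divisor's leading term divides it; move -2y^5 to the remainder.
  leading term y^4: no divisor's leading term divides it; move y^4 to the remainder.
  leading term y^3: no divisor's leading term divides it; move -3y^3 to the remainder.
  leading term y^2: no divisor's leading term divides it; move -2y^2 to the remainder.
  leading term y: no divisor's leading term divides it; move -2y to the remainder.
  leading term 1: no divisor's leading term divides it; move 2 to the remainder.
  remainder -x - y^6 - 2y^5 + y^4 - 3y^3 - 2y^2 - 2y + 2 ≠ 0; add g_5 = -x - y^6 - 2y^5 + y^4 - 3y^3 - 2y^2 - 2y + 2 to the basis.

S(f_1,g_4): lcm = xy^2. S = xy + 3x + 3y^7 + y^5 + 2y^4 + 2y^3 - 3y - 1.
  leading term xy: subtract (-2)·g_4 from xy + 3x + 3y^7 + y^5 + 2y^4 + 2y^3 - 3y - 1 → 3y^7 + 3y^6 + y^5 + 3y^4 - 3y^3 + 2y^2 - 3
  leading term y^7: no divisor's leading term divides it; move 3y^7 to the remainder.
  leading term y^6: no divisor's leading term divides it; move 3y^6 to the remainder.
  leading term y^5: no divisor's leading term divides it; move y^5 to the remainder.
  leading term y^4: no divisor's leading term divides it; move 3y^4 to the remainder.
  leading term y^3: no divisor's leading term divides it; move -3y^3 to the remainder.
  leading term y^2: no divisor's leading term divides it; move 2y^2 to the remainder.
  leading term 1: no divisor's leading term divides it; move -3 to the remainder.
  remainder 3y^7 + 3y^6 + y^5 + 3y^4 - 3y^3 + 2y^2 - 3 ≠ 0; add g_6 = 3y^7 + 3y^6 + y^5 + 3y^4 - 3y^3 + 2y^2 - 3 to the basis.

The other S-polynomials (S(f_2,g_4), S(g_3,g_4), S(f_1,g_5), S(f_2,g_5), S(g_3,g_5), S(g_4,g_5), S(f_1,g_6), S(f_2,g_6), S(g_3,g_6), S(g_4,g_6), S(g_5,g_6)) all reduce to 0 modulo the current basis, so we have a Gröbner basis.
Inter-reduce: drop elements whose leading term is divisible by another's, tail-reduce, and make monic.

G = {x + y^6 + 2y^5 - y^4 + 3y^3 + 2y^2 + 2y - 2, y^7 + y^6 - 2y^5 + y^4 - y^3 + 3y^2 - 1}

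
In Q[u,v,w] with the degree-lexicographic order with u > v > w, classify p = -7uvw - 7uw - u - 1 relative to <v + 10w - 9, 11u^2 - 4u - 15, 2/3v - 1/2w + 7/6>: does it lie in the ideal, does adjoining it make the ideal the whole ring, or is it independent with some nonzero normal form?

-7uvw - 7uw - u - 1 is independent of I; its normal form modulo I is -u - 1.

First compute the reduced Gröbner basis of I by Buchberger's algorithm.
f_1 = v + 10w - 9, LT = v.
f_2 = 11u^2 - 4u - 15, LT = u^2.
f_3 = 2/3v - 1/2w + 7/6, LT = v.

S(f_1,f_3): lcm = v. S = 43/4w - 43/4.
  leading term w: no divisor's leading term divides it; move 43/4w to the remainder.
  leading term 1: no divisor's leading term divides it; move -43/4 to the remainder.
  remainder 43/4w - 43/4 ≠ 0; add h_4 = 43/4w - 43/4 to the basis.

The other S-polynomials (S(f_1,f_2), S(f_2,f_3), S(f_1,h_4), S(f_2,h_4), S(f_3,h_4)) all reduce to 0 modulo the current basis, so we have a Gröbner basis.
Inter-reduce: drop elements whose leading term is divisible by another's, tail-reduce, and make monic.
Reduced Gröbner basis: {u^2 - 4/11u - 15/11, v + 1, w - 1}.
Label its elements g_1 = u^2 - 4/11u - 15/11, g_2 = v + 1, g_3 = w - 1.

Reduce p = -7uvw - 7uw - u - 1 modulo G:
  leading term uvw: subtract (-7uw)·g_2 from -7uvw - 7uw - u - 1 → -u - 1
  leading term u: no divisor's leading term divides it; move -u to the remainder.
  leading term 1: no divisor's leading term divides it; move -1 to the remainder.
  normal form = -u - 1.
The normal form is nonzero, so p ∉ I. Since p minus its normal form lies in I, I + (p) = I + (r) where r = -u - 1; decide whether this ideal is the whole ring.
Run Buchberger on G together with r (pairs among the g_i already reduce to 0 since G is a Gröbner basis):
g_1 = u^2 - 4/11u - 15/11, LT = u^2.
g_2 = v + 1, LT = v.
g_3 = w - 1, LT = w.
r = -u - 1, LT = u.

The S-polynomials (S(g_1,g_2), S(g_1,g_3), S(g_1,r), S(g_2,g_3), S(g_2,r), S(g_3,r)) all reduce to 0 modulo the current basis, so we have a Gröbner basis.
Inter-reduce: drop elements whose leading term is divisible by another's, tail-reduce, and make monic.
Reduced Gröbner basis: {u + 1, v + 1, w - 1}.
The reduced Gröbner basis of I + (p) is {u + 1, v + 1, w - 1} ≠ {1}, a proper ideal, so the enlarged system stays consistent: p is independent of I, with normal form -u - 1.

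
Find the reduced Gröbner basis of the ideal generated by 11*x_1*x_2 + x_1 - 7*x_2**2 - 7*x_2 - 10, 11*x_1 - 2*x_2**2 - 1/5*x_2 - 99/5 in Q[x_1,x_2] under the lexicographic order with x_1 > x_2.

f_1 = 11*x_1*x_2 + x_1 - 7*x_2**2 - 7*x_2 - 10, LT = x_1*x_2.
f_2 = 11*x_1 - 2*x_2**2 - 1/5*x_2 - 99/5, LT = x_1.

S(f_1,f_2): lcm = x_1*x_2. S = 1/11*x_1 + 2/11*x_2**3 - 34/55*x_2**2 + 64/55*x_2 - 10/11.
  leading term x_1: subtract (1/121)·f_2 from 1/11*x_1 + 2/11*x_2**3 - 34/55*x_2**2 + 64/55*x_2 - 10/11 → 2/11*x_2**3 - 364/605*x_2**2 + 141/121*x_2 - 41/55
  leading term x_2**3: no divisor's leading term divides it; move 2/11*x_2**3 to the remainder.
  leading term x_2**2: no divisor's leading term divides it; move -364/605*x_2**2 to the remainder.
  leading term x_2: no divisor's leading term divides it; move 141/121*x_2 to the remainder.
  leading term 1: no divisor's leading term divides it; move -41/55 to the remainder.
  remainder 2/11*x_2**3 - 364/605*x_2**2 + 141/121*x_2 - 41/55 ≠ 0; add g_3 = 2/11*x_2**3 - 364/605*x_2**2 + 141/121*x_2 - 41/55 to the basis.

S(f_1,g_3): lcm = x_1*x_2**3. S = 17/5*x_1*x_2**2 - 141/22*x_1*x_2 + 41/10*x_1 - 7/11*x_2**4 - 7/11*x_2**3 - 10/11*x_2**2.
  leading term x_1*x_2**2: subtract (17/55*x_2)·f_1 from 17/5*x_1*x_2**2 - 141/22*x_1*x_2 + 41/10*x_1 - 7/11*x_2**4 - 7/11*x_2**3 - 10/11*x_2**2 → -739/110*x_1*x_2 + 41/10*x_1 - 7/11*x_2**4 + 84/55*x_2**3 + 69/55*x_2**2 + 34/11*x_2
  leading term x_1*x_2: subtract (-739/1210)·f_1 from -739/110*x_1*x_2 + 41/10*x_1 - 7/11*x_2**4 + 84/55*x_2**3 + 69/55*x_2**2 + 34/11*x_2 → 570/121*x_1 - 7/11*x_2**4 + 84/55*x_2**3 - 731/242*x_2**2 - 1433/1210*x_2 - 739/121
  leading term x_1: subtract (570/1331)·f_2 from 570/121*x_1 - 7/11*x_2**4 + 84/55*x_2**3 - 731/242*x_2**2 - 1433/1210*x_2 - 739/121 → -7/11*x_2**4 + 84/55*x_2**3 - 5761/2662*x_2**2 - 14623/13310*x_2 + 287/121
  leading term x_2**4: subtract (-7/2*x_2)·g_3 from -7/11*x_2**4 + 84/55*x_2**3 - 5761/2662*x_2**2 - 14623/13310*x_2 + 287/121 → -70/121*x_2**3 + 2548/1331*x_2**2 - 4935/1331*x_2 + 287/121
  leading term x_2**3: subtract (-35/11)·g_3 from -70/121*x_2**3 + 2548/1331*x_2**2 - 4935/1331*x_2 + 287/121 → 0
  remainder 0.

S(f_2,g_3): leading monomials are coprime, so the S-polynomial reduces to 0 (Buchberger's first criterion).
Every S-polynomial of the final basis reduces to 0, so we have a Gröbner basis.
Inter-reduce: drop elements whose leading term is divisible by another's, tail-reduce, and make monic.

G = {x_1 - 2/11*x_2**2 - 1/55*x_2 - 9/5, x_2**3 - 182/55*x_2**2 + 141/22*x_2 - 41/10}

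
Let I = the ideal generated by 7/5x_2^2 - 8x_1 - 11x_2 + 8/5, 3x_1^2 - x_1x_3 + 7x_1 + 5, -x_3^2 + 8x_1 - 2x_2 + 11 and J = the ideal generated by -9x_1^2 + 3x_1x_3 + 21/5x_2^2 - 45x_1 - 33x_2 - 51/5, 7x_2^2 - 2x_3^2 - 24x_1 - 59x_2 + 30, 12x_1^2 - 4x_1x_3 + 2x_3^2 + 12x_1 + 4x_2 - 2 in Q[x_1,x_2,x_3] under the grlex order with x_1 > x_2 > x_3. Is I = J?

Two ideals are equal iff their reduced Gröbner bases coincide (the reduced basis is unique for a fixed ordering).
Buchberger on the first generating set:
f_1 = 7/5x_2^2 - 8x_1 - 11x_2 + 8/5, LT = x_2^2.
f_2 = 3x_1^2 - x_1x_3 + 7x_1 + 5, LT = x_1^2.
f_3 = -x_3^2 + 8x_1 - 2x_2 + 11, LT = x_3^2.

The S-polynomials (S(f_1,f_2), S(f_1,f_3), S(f_2,f_3)) all reduce to 0 modulo the current basis, so we have a Gröbner basis.
Inter-reduce: drop elements whose leading term is divisible by another's, tail-reduce, and make monic.
Reduced Gröbner basis: {x_1^2 - 1/3x_1x_3 + 7/3x_1 + 5/3, x_2^2 - 40/7x_1 - 55/7x_2 + 8/7, x_3^2 - 8x_1 + 2x_2 - 11}.

Buchberger on the second generating set:
h_1 = -9x_1^2 + 3x_1x_3 + 21/5x_2^2 - 45x_1 - 33x_2 - 51/5, LT = x_1^2.
h_2 = 7x_2^2 - 2x_3^2 - 24x_1 - 59x_2 + 30, LT = x_2^2.
h_3 = 12x_1^2 - 4x_1x_3 + 2x_3^2 + 12x_1 + 4x_2 - 2, LT = x_1^2.

S(h_1,h_3): lcm = x_1^2. S = -7/15x_2^2 - 1/6x_3^2 + 4x_1 + 10/3x_2 + 13/10.
  leading term x_2^2: subtract (-1/15)·h_2 from -7/15x_2^2 - 1/6x_3^2 + 4x_1 + 10/3x_2 + 13/10 → -3/10x_3^2 + 12/5x_1 - 3/5x_2 + 33/10
  leading term x_3^2: no divisor's leading term divides it; move -3/10x_3^2 to the remainder.
  leading term x_1: no divisor's leading term divides it; move 12/5x_1 to the remainder.
  leading term x_2: no divisor's leading term divides it; move -3/5x_2 to the remainder.
  leading term 1: no divisor's leading term divides it; move 33/10 to the remainder.
  remainder -3/10x_3^2 + 12/5x_1 - 3/5x_2 + 33/10 ≠ 0; add k_4 = -3/10x_3^2 + 12/5x_1 - 3/5x_2 + 33/10 to the basis.

The other S-polynomials (S(h_1,h_2), S(h_2,h_3), S(h_1,k_4), S(h_2,k_4), S(h_3,k_4)) all reduce to 0 modulo the current basis, so we have a Gröbner basis.
Inter-reduce: drop elements whose leading term is divisible by another's, tail-reduce, and make monic.
Reduced Gröbner basis: {x_1^2 - 1/3x_1x_3 + 7/3x_1 + 5/3, x_2^2 - 40/7x_1 - 55/7x_2 + 8/7, x_3^2 - 8x_1 + 2x_2 - 11}.

These coincide, so the ideals are equal.

Yes, the ideals are equal.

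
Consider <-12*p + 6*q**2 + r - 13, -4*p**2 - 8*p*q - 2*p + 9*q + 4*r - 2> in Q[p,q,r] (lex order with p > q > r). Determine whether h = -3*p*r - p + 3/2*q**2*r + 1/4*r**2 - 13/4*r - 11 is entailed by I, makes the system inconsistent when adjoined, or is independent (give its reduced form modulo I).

First compute the reduced Gröbner basis of I by Buchberger's algorithm.
f_1 = -12*p + 6*q**2 + r - 13, LT = p.
f_2 = -4*p**2 - 8*p*q - 2*p + 9*q + 4*r - 2, LT = p**2.

S(f_1,f_2): lcm = p**2. S = -1/2*p*q**2 - 2*p*q - 1/12*p*r + 7/12*p + 9/4*q + r - 1/2.
  reduce S modulo (f_1, f_2):
  remainder -1/4*q**4 - q**3 - 1/12*q**2*r + 5/6*q**2 - 1/6*q*r + 53/12*q - 1/144*r**2 + 41/36*r - 163/144 ≠ 0; add k_3 = -1/4*q**4 - q**3 - 1/12*q**2*r + 5/6*q**2 - 1/6*q*r + 53/12*q - 1/144*r**2 + 41/36*r - 163/144 to the basis.

The other S-polynomials (S(f_1,k_3), S(f_2,k_3)) all reduce to 0 modulo the current basis, so we have a Gröbner basis.
Inter-reduce: drop elements whose leading term is divisible by another's, tail-reduce, and make monic.
Reduced Gröbner basis: {p - 1/2*q**2 - 1/12*r + 13/12, q**4 + 4*q**3 + 1/3*q**2*r - 10/3*q**2 + 2/3*q*r - 53/3*q + 1/36*r**2 - 41/9*r + 163/36}.
Label its elements g_1 = p - 1/2*q**2 - 1/12*r + 13/12, g_2 = q**4 + 4*q**3 + 1/3*q**2*r - 10/3*q**2 + 2/3*q*r - 53/3*q + 1/36*r**2 - 41/9*r + 163/36.

Reduce h = -3*p*r - p + 3/2*q**2*r + 1/4*r**2 - 13/4*r - 11 modulo G:
  leading term p*r: subtract (-3*r)·g_1 from -3*p*r - p + 3/2*q**2*r + 1/4*r**2 - 13/4*r - 11 → -p - 11
  leading term p: subtract (-1)·g_1 from -p - 11 → -1/2*q**2 - 1/12*r - 119/12
  leading term q**2: no divisor's leading term divides it; move -1/2*q**2 to the remainder.
  leading term r: no divisor's leading term divides it; move -1/12*r to the remainder.
  leading term 1: no divisor's leading term divides it; move -119/12 to the remainder.
  normal form = -1/2*q**2 - 1/12*r - 119/12.
The normal form is nonzero, so h ∉ I. Since h minus its normal form lies in I, I + (h) = I + (n) where n = -1/2*q**2 - 1/12*r - 119/12; decide whether this ideal is the whole ring.
Run Buchberger on G together with n (pairs among the g_i already reduce to 0 since G is a Gröbner basis):
g_1 = p - 1/2*q**2 - 1/12*r + 13/12, LT = p.
g_2 = q**4 + 4*q**3 + 1/3*q**2*r - 10/3*q**2 + 2/3*q*r - 53/3*q + 1/36*r**2 - 41/9*r + 163/36, LT = q**4.
n = -1/2*q**2 - 1/12*r - 119/12, LT = q**2.

S(g_2,n): lcm = q**4. S = 4*q**3 + 1/6*q**2*r - 139/6*q**2 + 2/3*q*r - 53/3*q + 1/36*r**2 - 41/9*r + 163/36.
  reduce S modulo (g_1, g_2, n):
  remainder -97*q - 4*r + 464 ≠ 0; add m_4 = -97*q - 4*r + 464 to the basis.

S(g_2,m_4): lcm = q**4. S = -4/97*q**3*r + 852/97*q**3 + 1/3*q**2*r - 10/3*q**2 + 2/3*q*r - 53/3*q + 1/36*r**2 - 41/9*r + 163/36.
  reduce S modulo (g_1, g_2, n, m_4):
  remainder -8/28227*r**3 + 1439/338724*r**2 - 440375/169362*r - 286962193/338724 ≠ 0; add m_5 = -8/28227*r**3 + 1439/338724*r**2 - 440375/169362*r - 286962193/338724 to the basis.

S(n,m_4): lcm = q**2. S = -4/97*q*r + 464/97*q + 1/6*r + 119/6.
  reduce S modulo (g_1, g_2, n, m_4, m_5):
  remainder 16/9409*r**2 - 12863/56454*r + 2411447/56454 ≠ 0; add m_6 = 16/9409*r**2 - 12863/56454*r + 2411447/56454 to the basis.

The other S-polynomials (S(g_1,g_2), S(g_1,n), S(g_1,m_4), S(g_1,m_5), S(g_2,m_5), S(n,m_5), S(m_4,m_5), S(g_1,m_6), S(g_2,m_6), S(n,m_6), S(m_4,m_6), S(m_5,m_6)) all reduce to 0 modulo the current basis, so we have a Gröbner basis.
Inter-reduce: drop elements whose leading term is divisible by another's, tail-reduce, and make monic.
Reduced Gröbner basis: {p + 11, q + 4/97*r - 464/97, r**2 - 12863/96*r + 2411447/96}.
The reduced Gröbner basis of I + (h) is {p + 11, q + 4/97*r - 464/97, r**2 - 12863/96*r + 2411447/96} ≠ {1}, a proper ideal, so the enlarged system stays consistent: h is independent of I, with normal form -1/2*q**2 - 1/12*r - 119/12.

-3*p*r - p + 3/2*q**2*r + 1/4*r**2 - 13/4*r - 11 is independent of I; its normal form modulo I is -1/2*q**2 - 1/12*r - 119/12.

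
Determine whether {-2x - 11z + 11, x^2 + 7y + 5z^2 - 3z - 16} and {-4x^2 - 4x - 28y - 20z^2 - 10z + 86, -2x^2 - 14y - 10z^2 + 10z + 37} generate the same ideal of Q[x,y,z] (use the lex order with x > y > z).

No, the ideals differ.

For a fixed monomial order, each ideal has a unique reduced Gröbner basis; comparing bases decides equality.
Buchberger on the first generating set:
f_1 = -2x - 11z + 11, LT = x.
f_2 = x^2 + 7y + 5z^2 - 3z - 16, LT = x^2.

S(f_1,f_2): lcm = x^2. S = 11/2xz - 11/2x - 7y - 5z^2 + 3z + 16.
  reduce S modulo (f_1, f_2):
  remainder -7y - 141/4z^2 + 127/2z - 57/4 ≠ 0; add g_3 = -7y - 141/4z^2 + 127/2z - 57/4 to the basis.

The other S-polynomials (S(f_1,g_3), S(f_2,g_3)) all reduce to 0 modulo the current basis, so we have a Gröbner basis.
Inter-reduce: drop elements whose leading term is divisible by another's, tail-reduce, and make monic.
Reduced Gröbner basis: {x + 11/2z - 11/2, y + 141/28z^2 - 127/14z + 57/28}.

Buchberger on the second generating set:
h_1 = -4x^2 - 4x - 28y - 20z^2 - 10z + 86, LT = x^2.
h_2 = -2x^2 - 14y - 10z^2 + 10z + 37, LT = x^2.

S(h_1,h_2): lcm = x^2. S = x + 15/2z - 3.
  reduce S modulo (h_1, h_2):
  remainder x + 15/2z - 3 ≠ 0; add k_3 = x + 15/2z - 3 to the basis.

S(h_1,k_3): lcm = x^2. S = -15/2xz + 4x + 7y + 5z^2 + 5/2z - 43/2.
  reduce S modulo (h_1, h_2, k_3):
  remainder 7y + 245/4z^2 - 50z - 19/2 ≠ 0; add k_4 = 7y + 245/4z^2 - 50z - 19/2 to the basis.

The other S-polynomials (S(h_2,k_3), S(h_1,k_4), S(h_2,k_4), S(k_3,k_4)) all reduce to 0 modulo the current basis, so we have a Gröbner basis.
Inter-reduce: drop elements whose leading term is divisible by another's, tail-reduce, and make monic.
Reduced Gröbner basis: {x + 15/2z - 3, y + 35/4z^2 - 50/7z - 19/14}.

The bases are distinct; the ideals are different.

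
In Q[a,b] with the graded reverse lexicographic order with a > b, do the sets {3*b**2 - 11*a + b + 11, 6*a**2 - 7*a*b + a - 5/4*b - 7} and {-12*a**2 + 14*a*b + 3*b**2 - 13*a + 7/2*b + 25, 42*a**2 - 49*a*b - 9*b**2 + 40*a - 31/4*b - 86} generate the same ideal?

No, the ideals differ.

Equality of ideals is decidable: compute both reduced Gröbner bases (unique for the ordering) and check whether they agree.
Buchberger on the first generating set:
f_1 = 3*b**2 - 11*a + b + 11, LT = b**2.
f_2 = 6*a**2 - 7*a*b + a - 5/4*b - 7, LT = a**2.

The S-polynomials (S(f_1,f_2)) all reduce to 0 modulo the current basis, so we have a Gröbner basis.
Inter-reduce: drop elements whose leading term is divisible by another's, tail-reduce, and make monic.
Reduced Gröbner basis: {a**2 - 7/6*a*b + 1/6*a - 5/24*b - 7/6, b**2 - 11/3*a + 1/3*b + 11/3}.

Buchberger on the second generating set:
h_1 = -12*a**2 + 14*a*b + 3*b**2 - 13*a + 7/2*b + 25, LT = a**2.
h_2 = 42*a**2 - 49*a*b - 9*b**2 + 40*a - 31/4*b - 86, LT = a**2.

S(h_1,h_2): lcm = a**2. S = -1/28*b**2 + 11/84*a - 3/28*b - 1/28.
  reduce S modulo (h_1, h_2):
  remainder -1/28*b**2 + 11/84*a - 3/28*b - 1/28 ≠ 0; add k_3 = -1/28*b**2 + 11/84*a - 3/28*b - 1/28 to the basis.

The other S-polynomials (S(h_1,k_3), S(h_2,k_3)) all reduce to 0 modulo the current basis, so we have a Gröbner basis.
Inter-reduce: drop elements whose leading term is divisible by another's, tail-reduce, and make monic.
Reduced Gröbner basis: {a**2 - 7/6*a*b + 1/6*a + 11/24*b - 11/6, b**2 - 11/3*a + 3*b + 1}.

The bases are distinct; the ideals are different.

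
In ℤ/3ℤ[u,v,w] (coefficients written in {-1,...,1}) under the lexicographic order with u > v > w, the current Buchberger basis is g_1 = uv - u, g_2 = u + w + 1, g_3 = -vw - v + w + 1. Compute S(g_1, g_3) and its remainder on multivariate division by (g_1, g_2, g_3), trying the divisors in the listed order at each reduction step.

S(g_1, g_3) = -uv + u; remainder on division = 0.

lcm(LM(g_1), LM(g_3)) = uvw.
S = (lcm/LT(g_1))·g_1 − (lcm/LT(g_3))·g_3 = -uv + u.
Reduce S modulo (g_1, g_2, g_3) in that order:
  leading term uv: subtract (-1)·g_1 from -uv + u → 0
The remainder is 0, so this S-polynomial contributes no new basis element.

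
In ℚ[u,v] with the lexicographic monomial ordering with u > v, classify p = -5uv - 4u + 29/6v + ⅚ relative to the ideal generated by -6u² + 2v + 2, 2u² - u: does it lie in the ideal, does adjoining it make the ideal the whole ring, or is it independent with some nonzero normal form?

Adjoining -5uv - 4u + 29/6v + ⅚ makes the ideal the whole ring: the system is inconsistent.

First compute the reduced Gröbner basis of I by Buchberger's algorithm.
f_1 = -6u² + 2v + 2, LT = u².
f_2 = 2u² - u, LT = u².

S(f_1,f_2): lcm = u². S = ½u - ⅓v - ⅓.
  leading term u: no divisor's leading term divides it; move ½u to the remainder.
  leading term v: no divisor's leading term divides it; move -⅓v to the remainder.
  leading term 1: no divisor's leading term divides it; move -⅓ to the remainder.
  remainder ½u - ⅓v - ⅓ ≠ 0; add h_3 = ½u - ⅓v - ⅓ to the basis.

S(f_1,h_3): lcm = u². S = ⅔uv + ⅔u - ⅓v - ⅓.
  leading term uv: subtract (4/3v)·h_3 from ⅔uv + ⅔u - ⅓v - ⅓ → ⅔u + 4/9v² + 1/9v - ⅓
  leading term u: subtract (4/3)·h_3 from ⅔u + 4/9v² + 1/9v - ⅓ → 4/9v² + 5/9v + 1/9
  leading term v²: no divisor's leading term divides it; move 4/9v² to the remainder.
  leading term v: no divisor's leading term divides it; move 5/9v to the remainder.
  leading term 1: no divisor's leading term divides it; move 1/9 to the remainder.
  remainder 4/9v² + 5/9v + 1/9 ≠ 0; add h_4 = 4/9v² + 5/9v + 1/9 to the basis.

The other S-polynomials (S(f_2,h_3), S(f_1,h_4), S(f_2,h_4), S(h_3,h_4)) all reduce to 0 modulo the current basis, so we have a Gröbner basis.
Inter-reduce: drop elements whose leading term is divisible by another's, tail-reduce, and make monic.
Reduced Gröbner basis: {u - ⅔v - ⅔, v² + 5/4v + ¼}.
Label its elements g_1 = u - ⅔v - ⅔, g_2 = v² + 5/4v + ¼.

Reduce p = -5uv - 4u + 29/6v + ⅚ modulo G:
  leading term uv: subtract (-5v)·g_1 from -5uv - 4u + 29/6v + ⅚ → -4u - 10/3v² + 3/2v + ⅚
  leading term u: subtract (-4)·g_1 from -4u - 10/3v² + 3/2v + ⅚ → -10/3v² - 7/6v - 11/6
  leading term v²: subtract (-10/3)·g_2 from -10/3v² - 7/6v - 11/6 → 3v - 1
  leading term v: no divisor's leading term divides it; move 3v to the remainder.
  leading term 1: no divisor's leading term divides it; move -1 to the remainder.
  normal form = 3v - 1.
The normal form is nonzero, so p ∉ I. Since p minus its normal form lies in I, I + (p) = I + (r) where r = 3v - 1; decide whether this ideal is the whole ring.
Run Buchberger on G together with r (pairs among the g_i already reduce to 0 since G is a Gröbner basis):
g_1 = u - ⅔v - ⅔, LT = u.
g_2 = v² + 5/4v + ¼, LT = v².
r = 3v - 1, LT = v.

S(g_2,r): lcm = v². S = 19/12v + ¼.
  leading term v: subtract (19/36)·r from 19/12v + ¼ → 7/9
  leading term 1: no divisor's leading term divides it; move 7/9 to the remainder.
  remainder 7/9 ≠ 0; add m_4 = 7/9 to the basis.

The other S-polynomials (S(g_1,g_2), S(g_1,r), S(g_1,m_4), S(g_2,m_4), S(r,m_4)) all reduce to 0 modulo the current basis, so we have a Gröbner basis.
Inter-reduce: drop elements whose leading term is divisible by another's, tail-reduce, and make monic.
Reduced Gröbner basis: {1}.
The reduced Gröbner basis of I + (p) is {1}: the ideal is the whole ring, so the enlarged system has no common solution — adjoining p is inconsistent.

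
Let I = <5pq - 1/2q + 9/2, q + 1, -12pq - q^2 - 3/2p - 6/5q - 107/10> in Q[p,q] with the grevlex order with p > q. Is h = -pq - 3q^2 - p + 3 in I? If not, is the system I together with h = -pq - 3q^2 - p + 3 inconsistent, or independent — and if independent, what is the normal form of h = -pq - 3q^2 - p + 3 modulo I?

First compute the reduced Gröbner basis of I by Buchberger's algorithm.
f_1 = 5pq - 1/2q + 9/2, LT = pq.
f_2 = q + 1, LT = q.
f_3 = -12pq - q^2 - 3/2p - 6/5q - 107/10, LT = pq.

S(f_1,f_2): lcm = pq. S = -p - 1/10q + 9/10.
  reduce S modulo (f_1, f_2, f_3):
  remainder -p + 1 ≠ 0; add k_4 = -p + 1 to the basis.

The other S-polynomials (S(f_1,f_3), S(f_2,f_3), S(f_1,k_4), S(f_2,k_4), S(f_3,k_4)) all reduce to 0 modulo the current basis, so we have a Gröbner basis.
Inter-reduce: drop elements whose leading term is divisible by another's, tail-reduce, and make monic.
Reduced Gröbner basis: {p - 1, q + 1}.
Label its elements g_1 = p - 1, g_2 = q + 1.

Reduce h = -pq - 3q^2 - p + 3 modulo G:
  leading term pq: subtract (-q)·g_1 from -pq - 3q^2 - p + 3 → -3q^2 - p - q + 3
  leading term q^2: subtract (-3q)·g_2 from -3q^2 - p - q + 3 → -p + 2q + 3
  leading term p: subtract (-1)·g_1 from -p + 2q + 3 → 2q + 2
  leading term q: subtract (2)·g_2 from 2q + 2 → 0
  normal form = 0.
Since the normal form is 0, h ∈ I.

-pq - 3q^2 - p + 3 lies in I (it reduces to 0).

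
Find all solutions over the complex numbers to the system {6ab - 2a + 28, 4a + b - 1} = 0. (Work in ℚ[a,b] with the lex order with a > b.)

{(7/6, -11/3), (-1, 5)}

Compute a lex Gröbner basis by Buchberger's algorithm.
f_1 = 6ab - 2a + 28, LT = ab.
f_2 = 4a + b - 1, LT = a.

S(f_1,f_2): lcm = ab. S = -⅓a - ¼b² + ¼b + 14/3.
  reduce S modulo (f_1, f_2):
  remainder -¼b² + ⅓b + 55/12 ≠ 0; add h_3 = -¼b² + ⅓b + 55/12 to the basis.

The other S-polynomials (S(f_1,h_3), S(f_2,h_3)) all reduce to 0 modulo the current basis, so we have a Gröbner basis.
Inter-reduce: drop elements whose leading term is divisible by another's, tail-reduce, and make monic.
Reduced Gröbner basis: {a + ¼b - ¼, b² - 4/3b - 55/3}.

Since the basis is lex-ordered, b² - 4/3b - 55/3 is univariate in b. Its roots are {-11/3, 5}. Back-substituting each root into the other basis elements fixes the other coordinates.
  b = -11/3: the earlier basis element becomes a - 7/6 = 0, giving a = 7/6 — point (7/6, -11/3).
  b = 5: the earlier basis element becomes a + 1 = 0, giving a = -1 — point (-1, 5).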